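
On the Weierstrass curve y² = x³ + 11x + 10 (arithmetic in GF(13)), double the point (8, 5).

(7, 1)

tangent at (8, 5): λ = (3·8² + 11)/(2·5) ≡ 8/10. 10⁻¹ ≡ 4 (mod 13), so λ ≡ 8·4 ≡ 6.
  x = λ² - 8 - 8 = 36 - 16 ≡ 7; y = λ·(8 - 7) - 5 ≡ 1. → (7, 1)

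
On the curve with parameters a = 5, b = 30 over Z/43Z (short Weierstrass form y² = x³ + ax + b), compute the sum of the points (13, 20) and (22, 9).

(1, 37)

(13, 20) + (22, 9). λ = (9 - 20)/(22 - 13) ≡ 32/9 mod 43. 9⁻¹ ≡ 24 (mod 43) since 9·24 = 216 ≡ 1, so λ ≡ 37.
  x = λ² - 13 - 22 = 1369 - 35 ≡ 1; y = λ·(13 - 1) - 20 ≡ 37. → (1, 37)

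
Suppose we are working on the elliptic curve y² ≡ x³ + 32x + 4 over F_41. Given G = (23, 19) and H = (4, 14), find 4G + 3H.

First 4G:
Double-and-add on 4 = (100)₂. Start with G = (23, 19) for the leading 1-bit.
double: tangent at (23, 19): λ = (3·23² + 32)/(2·19) ≡ 20/38. 38⁻¹ ≡ 27 (mod 41), so λ ≡ 20·27 ≡ 7.
  x = λ² - 23 - 23 = 49 - 46 ≡ 3; y = λ·(23 - 3) - 19 ≡ 39. → (3, 39)
double: tangent at (3, 39): λ = (3·3² + 32)/(2·39) ≡ 18/37. 37⁻¹ ≡ 10 (mod 41) since 37·10 = 370 ≡ 1, so λ ≡ 18·10 ≡ 16.
  x = λ² - 3 - 3 = 256 - 6 ≡ 4; y = λ·(3 - 4) - 39 ≡ 27. → (4, 27)
4G = (4, 27).
Next 3H:
Repeated addition: build up to 3H.
2H: tangent at (4, 14): λ = (3·4² + 32)/(2·14) ≡ 39/28. 28⁻¹ ≡ 22 (mod 41), so λ ≡ 39·22 ≡ 38.
  x = λ² - 4 - 4 = 1444 - 8 ≡ 1; y = λ·(4 - 1) - 14 ≡ 18. → (1, 18)
3H: (1, 18) + (4, 14). λ = (14 - 18)/(4 - 1) ≡ 37/3 mod 41. 3⁻¹ ≡ 14 (mod 41) since 3·14 = 42 ≡ 1, so λ ≡ 26.
  x = λ² - 1 - 4 = 676 - 5 ≡ 15; y = λ·(1 - 15) - 18 ≡ 28. → (15, 28)
3H = (15, 28).
Finally 4G + 3H:
(4, 27) + (15, 28). λ = (28 - 27)/(15 - 4) ≡ 1/11 mod 41. 11⁻¹ ≡ 15 (mod 41) since 11·15 = 165 ≡ 1, so λ ≡ 15.
  x = λ² - 4 - 15 = 225 - 19 ≡ 1; y = λ·(4 - 1) - 27 ≡ 18. → (1, 18)

(1, 18)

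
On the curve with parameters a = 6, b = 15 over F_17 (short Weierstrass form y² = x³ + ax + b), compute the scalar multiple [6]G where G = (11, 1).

(14, 2)

Repeated addition: build up to 6G.
2G: tangent at (11, 1): λ = (3·11² + 6)/(2·1) ≡ 12/2. 2⁻¹ ≡ 9 (mod 17), so λ ≡ 12·9 ≡ 6.
  x = λ² - 11 - 11 = 36 - 22 ≡ 14; y = λ·(11 - 14) - 1 ≡ 15. → (14, 15)
3G: (14, 15) + (11, 1). λ = (1 - 15)/(11 - 14) ≡ 3/14 mod 17. 14⁻¹ ≡ 11 (mod 17), so λ ≡ 16.
  x = λ² - 14 - 11 = 256 - 25 ≡ 10; y = λ·(14 - 10) - 15 ≡ 15. → (10, 15)
4G: (10, 15) + (11, 1). λ = (1 - 15)/(11 - 10) ≡ 3/1 mod 17. 1⁻¹ ≡ 1 (mod 17) since 1·1 = 1 ≡ 1, so λ ≡ 3.
  x = λ² - 10 - 11 = 9 - 21 ≡ 5; y = λ·(10 - 5) - 15 ≡ 0. → (5, 0)
5G: (5, 0) + (11, 1). λ = (1 - 0)/(11 - 5) ≡ 1/6 mod 17. 6⁻¹ ≡ 3 (mod 17) since 6·3 = 18 ≡ 1, so λ ≡ 3.
  x = λ² - 5 - 11 = 9 - 16 ≡ 10; y = λ·(5 - 10) - 0 ≡ 2. → (10, 2)
6G: (10, 2) + (11, 1). λ = (1 - 2)/(11 - 10) ≡ 16/1 mod 17. 1⁻¹ ≡ 1 (mod 17) since 1·1 = 1 ≡ 1, so λ ≡ 16.
  x = λ² - 10 - 11 = 256 - 21 ≡ 14; y = λ·(10 - 14) - 2 ≡ 2. → (14, 2)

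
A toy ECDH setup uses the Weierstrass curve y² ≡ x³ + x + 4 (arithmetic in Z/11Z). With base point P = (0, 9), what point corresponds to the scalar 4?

Repeated addition: build up to 4P.
2P: tangent at (0, 9): λ = (3·0² + 1)/(2·9) ≡ 1/7. 7⁻¹ ≡ 8 (mod 11) since 7·8 = 56 ≡ 1, so λ ≡ 1·8 ≡ 8.
  x = λ² - 0 - 0 = 64 - 0 ≡ 9; y = λ·(0 - 9) - 9 ≡ 7. → (9, 7)
3P: (9, 7) + (0, 9). λ = (9 - 7)/(0 - 9) ≡ 2/2 mod 11. 2⁻¹ ≡ 6 (mod 11), so λ ≡ 1.
  x = λ² - 9 - 0 = 1 - 9 ≡ 3; y = λ·(9 - 3) - 7 ≡ 10. → (3, 10)
4P: (3, 10) + (0, 9). λ = (9 - 10)/(0 - 3) ≡ 10/8 mod 11. 8⁻¹ ≡ 7 (mod 11) since 8·7 = 56 ≡ 1, so λ ≡ 4.
  x = λ² - 3 - 0 = 16 - 3 ≡ 2; y = λ·(3 - 2) - 10 ≡ 5. → (2, 5)

(2, 5)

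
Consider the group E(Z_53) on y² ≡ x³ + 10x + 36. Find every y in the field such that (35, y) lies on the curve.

15, 38

x³ + 10x + 36 = 43261 ≡ 13 (mod 53).
Square roots of 13 mod 53: 15 and 38 (since 15² = 225 ≡ 13).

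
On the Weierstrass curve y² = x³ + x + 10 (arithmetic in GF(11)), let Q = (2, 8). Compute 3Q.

(1, 1)

Repeated addition: build up to 3Q.
2Q: tangent at (2, 8): λ = (3·2² + 1)/(2·8) ≡ 2/5. 5⁻¹ ≡ 9 (mod 11), so λ ≡ 2·9 ≡ 7.
  x = λ² - 2 - 2 = 49 - 4 ≡ 1; y = λ·(2 - 1) - 8 ≡ 10. → (1, 10)
3Q: (1, 10) + (2, 8). λ = (8 - 10)/(2 - 1) ≡ 9/1 mod 11. 1⁻¹ ≡ 1 (mod 11), so λ ≡ 9.
  x = λ² - 1 - 2 = 81 - 3 ≡ 1; y = λ·(1 - 1) - 10 ≡ 1. → (1, 1)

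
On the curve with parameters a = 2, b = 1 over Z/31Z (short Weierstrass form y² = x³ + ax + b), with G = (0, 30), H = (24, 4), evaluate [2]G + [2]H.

First 2G:
Repeated addition: build up to 2G.
2G: tangent at (0, 30): λ = (3·0² + 2)/(2·30) ≡ 2/29. 29⁻¹ ≡ 15 (mod 31), so λ ≡ 2·15 ≡ 30.
  x = λ² - 0 - 0 = 900 - 0 ≡ 1; y = λ·(0 - 1) - 30 ≡ 2. → (1, 2)
2G = (1, 2).
Next 2H:
Repeated addition: build up to 2H.
2H: tangent at (24, 4): λ = (3·24² + 2)/(2·4) ≡ 25/8. 8⁻¹ ≡ 4 (mod 31), so λ ≡ 25·4 ≡ 7.
  x = λ² - 24 - 24 = 49 - 48 ≡ 1; y = λ·(24 - 1) - 4 ≡ 2. → (1, 2)
2H = (1, 2).
Finally 2G + 2H:
tangent at (1, 2): λ = (3·1² + 2)/(2·2) ≡ 5/4. 4⁻¹ ≡ 8 (mod 31) since 4·8 = 32 ≡ 1, so λ ≡ 5·8 ≡ 9.
  x = λ² - 1 - 1 = 81 - 2 ≡ 17; y = λ·(1 - 17) - 2 ≡ 9. → (17, 9)

(17, 9)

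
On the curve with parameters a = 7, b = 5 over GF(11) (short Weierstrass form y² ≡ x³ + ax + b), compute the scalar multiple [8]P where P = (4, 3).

Repeated addition: build up to 8P.
2P: tangent at (4, 3): λ = (3·4² + 7)/(2·3) ≡ 0/6. 6⁻¹ ≡ 2 (mod 11) since 6·2 = 12 ≡ 1, so λ ≡ 0·2 ≡ 0.
  x = λ² - 4 - 4 = 0 - 8 ≡ 3; y = λ·(4 - 3) - 3 ≡ 8. → (3, 8)
3P: (3, 8) + (4, 3). λ = (3 - 8)/(4 - 3) ≡ 6/1 mod 11. 1⁻¹ ≡ 1 (mod 11), so λ ≡ 6.
  x = λ² - 3 - 4 = 36 - 7 ≡ 7; y = λ·(3 - 7) - 8 ≡ 1. → (7, 1)
4P: (7, 1) + (4, 3). λ = (3 - 1)/(4 - 7) ≡ 2/8 mod 11. 8⁻¹ ≡ 7 (mod 11) since 8·7 = 56 ≡ 1, so λ ≡ 3.
  x = λ² - 7 - 4 = 9 - 11 ≡ 9; y = λ·(7 - 9) - 1 ≡ 4. → (9, 4)
5P: (9, 4) + (4, 3). λ = (3 - 4)/(4 - 9) ≡ 10/6 mod 11. 6⁻¹ ≡ 2 (mod 11) since 6·2 = 12 ≡ 1, so λ ≡ 9.
  x = λ² - 9 - 4 = 81 - 13 ≡ 2; y = λ·(9 - 2) - 4 ≡ 4. → (2, 4)
6P: (2, 4) + (4, 3). λ = (3 - 4)/(4 - 2) ≡ 10/2 mod 11. 2⁻¹ ≡ 6 (mod 11) since 2·6 = 12 ≡ 1, so λ ≡ 5.
  x = λ² - 2 - 4 = 25 - 6 ≡ 8; y = λ·(2 - 8) - 4 ≡ 10. → (8, 10)
7P: (8, 10) + (4, 3). λ = (3 - 10)/(4 - 8) ≡ 4/7 mod 11. 7⁻¹ ≡ 8 (mod 11) since 7·8 = 56 ≡ 1, so λ ≡ 10.
  x = λ² - 8 - 4 = 100 - 12 ≡ 0; y = λ·(8 - 0) - 10 ≡ 4. → (0, 4)
8P: (0, 4) + (4, 3). λ = (3 - 4)/(4 - 0) ≡ 10/4 mod 11. 4⁻¹ ≡ 3 (mod 11), so λ ≡ 8.
  x = λ² - 0 - 4 = 64 - 4 ≡ 5; y = λ·(0 - 5) - 4 ≡ 0. → (5, 0)

(5, 0)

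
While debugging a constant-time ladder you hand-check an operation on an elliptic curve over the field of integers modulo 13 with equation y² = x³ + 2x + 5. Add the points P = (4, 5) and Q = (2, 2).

(4, 5) + (2, 2). λ = (2 - 5)/(2 - 4) ≡ 10/11 mod 13. 11⁻¹ ≡ 6 (mod 13), so λ ≡ 8.
  x = λ² - 4 - 2 = 64 - 6 ≡ 6; y = λ·(4 - 6) - 5 ≡ 5. → (6, 5)

(6, 5)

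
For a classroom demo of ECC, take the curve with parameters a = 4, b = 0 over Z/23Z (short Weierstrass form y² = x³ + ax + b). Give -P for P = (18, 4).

-(18, 4) = (18, -4 mod 23) = (18, 19).

(18, 19)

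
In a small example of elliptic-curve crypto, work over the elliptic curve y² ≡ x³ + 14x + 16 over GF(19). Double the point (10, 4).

(16, 17)

tangent at (10, 4): λ = (3·10² + 14)/(2·4) ≡ 10/8. 8⁻¹ ≡ 12 (mod 19), so λ ≡ 10·12 ≡ 6.
  x = λ² - 10 - 10 = 36 - 20 ≡ 16; y = λ·(10 - 16) - 4 ≡ 17. → (16, 17)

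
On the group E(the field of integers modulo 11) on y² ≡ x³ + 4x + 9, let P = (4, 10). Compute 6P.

(9, 9)

Double-and-add on 6 = (110)₂. Start with P = (4, 10) for the leading 1-bit.
double: tangent at (4, 10): λ = (3·4² + 4)/(2·10) ≡ 8/9. 9⁻¹ ≡ 5 (mod 11), so λ ≡ 8·5 ≡ 7.
  x = λ² - 4 - 4 = 49 - 8 ≡ 8; y = λ·(4 - 8) - 10 ≡ 6. → (8, 6)
add P: (8, 6) + (4, 10). λ = (10 - 6)/(4 - 8) ≡ 4/7 mod 11. 7⁻¹ ≡ 8 (mod 11), so λ ≡ 10.
  x = λ² - 8 - 4 = 100 - 12 ≡ 0; y = λ·(8 - 0) - 6 ≡ 8. → (0, 8)
double: tangent at (0, 8): λ = (3·0² + 4)/(2·8) ≡ 4/5. 5⁻¹ ≡ 9 (mod 11) since 5·9 = 45 ≡ 1, so λ ≡ 4·9 ≡ 3.
  x = λ² - 0 - 0 = 9 - 0 ≡ 9; y = λ·(0 - 9) - 8 ≡ 9. → (9, 9)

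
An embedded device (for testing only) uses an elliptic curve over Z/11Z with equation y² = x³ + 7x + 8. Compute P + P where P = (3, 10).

tangent at (3, 10): λ = (3·3² + 7)/(2·10) ≡ 1/9. 9⁻¹ ≡ 5 (mod 11) since 9·5 = 45 ≡ 1, so λ ≡ 1·5 ≡ 5.
  x = λ² - 3 - 3 = 25 - 6 ≡ 8; y = λ·(3 - 8) - 10 ≡ 9. → (8, 9)

(8, 9)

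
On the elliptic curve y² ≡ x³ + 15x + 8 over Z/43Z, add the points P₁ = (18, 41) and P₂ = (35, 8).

(39, 20)

(18, 41) + (35, 8). λ = (8 - 41)/(35 - 18) ≡ 10/17 mod 43. 17⁻¹ ≡ 38 (mod 43), so λ ≡ 36.
  x = λ² - 18 - 35 = 1296 - 53 ≡ 39; y = λ·(18 - 39) - 41 ≡ 20. → (39, 20)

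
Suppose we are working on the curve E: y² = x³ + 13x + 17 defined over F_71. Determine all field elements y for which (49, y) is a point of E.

x³ + 13x + 17 = 118303 ≡ 17 (mod 71).
17 is a non-residue mod 71; no y exists.

none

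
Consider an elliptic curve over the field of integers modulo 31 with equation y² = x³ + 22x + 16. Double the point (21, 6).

tangent at (21, 6): λ = (3·21² + 22)/(2·6) ≡ 12/12. 12⁻¹ ≡ 13 (mod 31), so λ ≡ 12·13 ≡ 1.
  x = λ² - 21 - 21 = 1 - 42 ≡ 21; y = λ·(21 - 21) - 6 ≡ 25. → (21, 25)

(21, 25)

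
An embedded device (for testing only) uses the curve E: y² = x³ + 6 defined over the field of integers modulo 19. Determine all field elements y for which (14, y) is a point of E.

none

x³ + 0x + 6 = 2750 ≡ 14 (mod 19).
14 is a non-residue mod 19; no y exists.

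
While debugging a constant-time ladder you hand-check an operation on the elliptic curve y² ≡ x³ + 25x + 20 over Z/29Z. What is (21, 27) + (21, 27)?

(21, 2)

tangent at (21, 27): λ = (3·21² + 25)/(2·27) ≡ 14/25. 25⁻¹ ≡ 7 (mod 29) since 25·7 = 175 ≡ 1, so λ ≡ 14·7 ≡ 11.
  x = λ² - 21 - 21 = 121 - 42 ≡ 21; y = λ·(21 - 21) - 27 ≡ 2. → (21, 2)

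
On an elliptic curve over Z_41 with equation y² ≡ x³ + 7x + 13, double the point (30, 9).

(32, 0)

tangent at (30, 9): λ = (3·30² + 7)/(2·9) ≡ 1/18. 18⁻¹ ≡ 16 (mod 41), so λ ≡ 1·16 ≡ 16.
  x = λ² - 30 - 30 = 256 - 60 ≡ 32; y = λ·(30 - 32) - 9 ≡ 0. → (32, 0)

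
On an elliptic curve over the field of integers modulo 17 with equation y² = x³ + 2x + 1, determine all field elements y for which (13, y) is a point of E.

none

x³ + 2x + 1 = 2224 ≡ 14 (mod 17).
14 is a non-residue mod 17; no y exists.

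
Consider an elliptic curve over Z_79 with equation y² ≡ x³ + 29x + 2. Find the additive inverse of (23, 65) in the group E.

(23, 14)

-(23, 65) = (23, -65 mod 79) = (23, 14).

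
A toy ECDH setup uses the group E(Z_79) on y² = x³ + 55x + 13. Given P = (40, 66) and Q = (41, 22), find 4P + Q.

First 4P:
Double-and-add on 4 = (100)₂. Start with P = (40, 66) for the leading 1-bit.
double: tangent at (40, 66): λ = (3·40² + 55)/(2·66) ≡ 36/53. 53⁻¹ ≡ 3 (mod 79), so λ ≡ 36·3 ≡ 29.
  x = λ² - 40 - 40 = 841 - 80 ≡ 50; y = λ·(40 - 50) - 66 ≡ 39. → (50, 39)
double: tangent at (50, 39): λ = (3·50² + 55)/(2·39) ≡ 50/78. 78⁻¹ ≡ 78 (mod 79), so λ ≡ 50·78 ≡ 29.
  x = λ² - 50 - 50 = 841 - 100 ≡ 30; y = λ·(50 - 30) - 39 ≡ 67. → (30, 67)
4P = (30, 67).
Finally 4P + Q:
(30, 67) + (41, 22). λ = (22 - 67)/(41 - 30) ≡ 34/11 mod 79. 11⁻¹ ≡ 36 (mod 79) since 11·36 = 396 ≡ 1, so λ ≡ 39.
  x = λ² - 30 - 41 = 1521 - 71 ≡ 28; y = λ·(30 - 28) - 67 ≡ 11. → (28, 11)

(28, 11)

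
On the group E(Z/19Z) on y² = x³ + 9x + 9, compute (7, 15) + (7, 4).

O

The two points share x = 7 and their y-coordinates satisfy 15 + 4 ≡ 0 (mod 19), so they are inverses. Their sum is 𝒪.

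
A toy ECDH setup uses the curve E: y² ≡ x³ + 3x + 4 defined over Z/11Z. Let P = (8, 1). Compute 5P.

(0, 2)

Repeated addition: build up to 5P.
2P: tangent at (8, 1): λ = (3·8² + 3)/(2·1) ≡ 8/2. 2⁻¹ ≡ 6 (mod 11) since 2·6 = 12 ≡ 1, so λ ≡ 8·6 ≡ 4.
  x = λ² - 8 - 8 = 16 - 16 ≡ 0; y = λ·(8 - 0) - 1 ≡ 9. → (0, 9)
3P: (0, 9) + (8, 1). λ = (1 - 9)/(8 - 0) ≡ 3/8 mod 11. 8⁻¹ ≡ 7 (mod 11) since 8·7 = 56 ≡ 1, so λ ≡ 10.
  x = λ² - 0 - 8 = 100 - 8 ≡ 4; y = λ·(0 - 4) - 9 ≡ 6. → (4, 6)
4P: (4, 6) + (8, 1). λ = (1 - 6)/(8 - 4) ≡ 6/4 mod 11. 4⁻¹ ≡ 3 (mod 11), so λ ≡ 7.
  x = λ² - 4 - 8 = 49 - 12 ≡ 4; y = λ·(4 - 4) - 6 ≡ 5. → (4, 5)
5P: (4, 5) + (8, 1). λ = (1 - 5)/(8 - 4) ≡ 7/4 mod 11. 4⁻¹ ≡ 3 (mod 11), so λ ≡ 10.
  x = λ² - 4 - 8 = 100 - 12 ≡ 0; y = λ·(4 - 0) - 5 ≡ 2. → (0, 2)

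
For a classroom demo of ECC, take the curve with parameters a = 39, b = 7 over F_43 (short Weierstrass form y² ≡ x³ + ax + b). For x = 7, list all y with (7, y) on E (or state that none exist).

8, 35

x³ + 39x + 7 = 623 ≡ 21 (mod 43).
Square roots of 21 mod 43: 8 and 35 (since 8² = 64 ≡ 21).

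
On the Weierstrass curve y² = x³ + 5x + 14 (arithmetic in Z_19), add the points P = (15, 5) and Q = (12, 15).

(15, 5) + (12, 15). λ = (15 - 5)/(12 - 15) ≡ 10/16 mod 19. 16⁻¹ ≡ 6 (mod 19), so λ ≡ 3.
  x = λ² - 15 - 12 = 9 - 27 ≡ 1; y = λ·(15 - 1) - 5 ≡ 18. → (1, 18)

(1, 18)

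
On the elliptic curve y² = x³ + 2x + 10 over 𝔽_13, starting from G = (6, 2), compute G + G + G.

Repeated addition: build up to 3G.
2G: tangent at (6, 2): λ = (3·6² + 2)/(2·2) ≡ 6/4. 4⁻¹ ≡ 10 (mod 13) since 4·10 = 40 ≡ 1, so λ ≡ 6·10 ≡ 8.
  x = λ² - 6 - 6 = 64 - 12 ≡ 0; y = λ·(6 - 0) - 2 ≡ 7. → (0, 7)
3G: (0, 7) + (6, 2). λ = (2 - 7)/(6 - 0) ≡ 8/6 mod 13. 6⁻¹ ≡ 11 (mod 13) since 6·11 = 66 ≡ 1, so λ ≡ 10.
  x = λ² - 0 - 6 = 100 - 6 ≡ 3; y = λ·(0 - 3) - 7 ≡ 2. → (3, 2)

(3, 2)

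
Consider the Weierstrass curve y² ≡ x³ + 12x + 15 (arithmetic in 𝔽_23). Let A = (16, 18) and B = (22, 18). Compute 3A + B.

First 3A:
Repeated addition: build up to 3A.
2A: tangent at (16, 18): λ = (3·16² + 12)/(2·18) ≡ 21/13. 13⁻¹ ≡ 16 (mod 23), so λ ≡ 21·16 ≡ 14.
  x = λ² - 16 - 16 = 196 - 32 ≡ 3; y = λ·(16 - 3) - 18 ≡ 3. → (3, 3)
3A: (3, 3) + (16, 18). λ = (18 - 3)/(16 - 3) ≡ 15/13 mod 23. 13⁻¹ ≡ 16 (mod 23) since 13·16 = 208 ≡ 1, so λ ≡ 10.
  x = λ² - 3 - 16 = 100 - 19 ≡ 12; y = λ·(3 - 12) - 3 ≡ 22. → (12, 22)
3A = (12, 22).
Finally 3A + B:
(12, 22) + (22, 18). λ = (18 - 22)/(22 - 12) ≡ 19/10 mod 23. 10⁻¹ ≡ 7 (mod 23), so λ ≡ 18.
  x = λ² - 12 - 22 = 324 - 34 ≡ 14; y = λ·(12 - 14) - 22 ≡ 11. → (14, 11)

(14, 11)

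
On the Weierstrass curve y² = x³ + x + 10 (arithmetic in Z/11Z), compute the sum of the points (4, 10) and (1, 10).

(4, 10) + (1, 10). λ = (10 - 10)/(1 - 4) ≡ 0/8 mod 11. 8⁻¹ ≡ 7 (mod 11), so λ ≡ 0.
  x = λ² - 4 - 1 = 0 - 5 ≡ 6; y = λ·(4 - 6) - 10 ≡ 1. → (6, 1)

(6, 1)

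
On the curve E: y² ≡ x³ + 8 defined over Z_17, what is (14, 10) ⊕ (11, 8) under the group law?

(0, 5)

(14, 10) + (11, 8). λ = (8 - 10)/(11 - 14) ≡ 15/14 mod 17. 14⁻¹ ≡ 11 (mod 17) since 14·11 = 154 ≡ 1, so λ ≡ 12.
  x = λ² - 14 - 11 = 144 - 25 ≡ 0; y = λ·(14 - 0) - 10 ≡ 5. → (0, 5)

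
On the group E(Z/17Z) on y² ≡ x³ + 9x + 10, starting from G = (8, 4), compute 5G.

Repeated addition: build up to 5G.
2G: tangent at (8, 4): λ = (3·8² + 9)/(2·4) ≡ 14/8. 8⁻¹ ≡ 15 (mod 17), so λ ≡ 14·15 ≡ 6.
  x = λ² - 8 - 8 = 36 - 16 ≡ 3; y = λ·(8 - 3) - 4 ≡ 9. → (3, 9)
3G: (3, 9) + (8, 4). λ = (4 - 9)/(8 - 3) ≡ 12/5 mod 17. 5⁻¹ ≡ 7 (mod 17), so λ ≡ 16.
  x = λ² - 3 - 8 = 256 - 11 ≡ 7; y = λ·(3 - 7) - 9 ≡ 12. → (7, 12)
4G: (7, 12) + (8, 4). λ = (4 - 12)/(8 - 7) ≡ 9/1 mod 17. 1⁻¹ ≡ 1 (mod 17) since 1·1 = 1 ≡ 1, so λ ≡ 9.
  x = λ² - 7 - 8 = 81 - 15 ≡ 15; y = λ·(7 - 15) - 12 ≡ 1. → (15, 1)
5G: (15, 1) + (8, 4). λ = (4 - 1)/(8 - 15) ≡ 3/10 mod 17. 10⁻¹ ≡ 12 (mod 17), so λ ≡ 2.
  x = λ² - 15 - 8 = 4 - 23 ≡ 15; y = λ·(15 - 15) - 1 ≡ 16. → (15, 16)

(15, 16)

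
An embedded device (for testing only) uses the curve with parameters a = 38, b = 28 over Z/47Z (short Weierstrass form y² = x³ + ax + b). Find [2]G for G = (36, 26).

(0, 13)

tangent at (36, 26): λ = (3·36² + 38)/(2·26) ≡ 25/5. 5⁻¹ ≡ 19 (mod 47) since 5·19 = 95 ≡ 1, so λ ≡ 25·19 ≡ 5.
  x = λ² - 36 - 36 = 25 - 72 ≡ 0; y = λ·(36 - 0) - 26 ≡ 13. → (0, 13)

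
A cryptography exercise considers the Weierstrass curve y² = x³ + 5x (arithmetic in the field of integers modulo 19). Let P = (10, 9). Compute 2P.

tangent at (10, 9): λ = (3·10² + 5)/(2·9) ≡ 1/18. 18⁻¹ ≡ 18 (mod 19), so λ ≡ 1·18 ≡ 18.
  x = λ² - 10 - 10 = 324 - 20 ≡ 0; y = λ·(10 - 0) - 9 ≡ 0. → (0, 0)

(0, 0)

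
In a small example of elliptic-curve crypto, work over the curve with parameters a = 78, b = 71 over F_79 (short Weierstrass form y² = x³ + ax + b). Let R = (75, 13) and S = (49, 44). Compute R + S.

(72, 29)

(75, 13) + (49, 44). λ = (44 - 13)/(49 - 75) ≡ 31/53 mod 79. 53⁻¹ ≡ 3 (mod 79) since 53·3 = 159 ≡ 1, so λ ≡ 14.
  x = λ² - 75 - 49 = 196 - 124 ≡ 72; y = λ·(75 - 72) - 13 ≡ 29. → (72, 29)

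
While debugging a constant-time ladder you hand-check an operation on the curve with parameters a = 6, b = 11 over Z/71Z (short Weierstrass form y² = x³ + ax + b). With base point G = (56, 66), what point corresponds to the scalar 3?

Repeated addition: build up to 3G.
2G: tangent at (56, 66): λ = (3·56² + 6)/(2·66) ≡ 42/61. 61⁻¹ ≡ 7 (mod 71), so λ ≡ 42·7 ≡ 10.
  x = λ² - 56 - 56 = 100 - 112 ≡ 59; y = λ·(56 - 59) - 66 ≡ 46. → (59, 46)
3G: (59, 46) + (56, 66). λ = (66 - 46)/(56 - 59) ≡ 20/68 mod 71. 68⁻¹ ≡ 47 (mod 71) since 68·47 = 3196 ≡ 1, so λ ≡ 17.
  x = λ² - 59 - 56 = 289 - 115 ≡ 32; y = λ·(59 - 32) - 46 ≡ 58. → (32, 58)

(32, 58)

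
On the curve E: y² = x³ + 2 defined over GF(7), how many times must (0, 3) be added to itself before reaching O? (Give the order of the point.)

3

2P: tangent at (0, 3): λ = (3·0² + 0)/(2·3) ≡ 0/6. 6⁻¹ ≡ 6 (mod 7), so λ ≡ 0·6 ≡ 0.
  x = λ² - 0 - 0 = 0 - 0 ≡ 0; y = λ·(0 - 0) - 3 ≡ 4. → (0, 4)
3P: (0, 4) + (0, 3): same x and y₁ ≡ -y₂, so the sum is O.
3P = O, so the order is 3.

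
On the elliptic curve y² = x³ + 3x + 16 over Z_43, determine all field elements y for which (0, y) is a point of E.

4, 39

x³ + 3x + 16 = 16 ≡ 16 (mod 43).
Square roots of 16 mod 43: 4 and 39 (since 4² = 16 ≡ 16).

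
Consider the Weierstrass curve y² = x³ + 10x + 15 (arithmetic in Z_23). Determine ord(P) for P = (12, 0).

2P: (12, 0) + (12, 0): same x and y₁ ≡ -y₂, so the sum is ∞.
2P = ∞, so the order is 2.

2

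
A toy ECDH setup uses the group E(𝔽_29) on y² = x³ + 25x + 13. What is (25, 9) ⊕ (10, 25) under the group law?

(25, 9) + (10, 25). λ = (25 - 9)/(10 - 25) ≡ 16/14 mod 29. 14⁻¹ ≡ 27 (mod 29) since 14·27 = 378 ≡ 1, so λ ≡ 26.
  x = λ² - 25 - 10 = 676 - 35 ≡ 3; y = λ·(25 - 3) - 9 ≡ 12. → (3, 12)

(3, 12)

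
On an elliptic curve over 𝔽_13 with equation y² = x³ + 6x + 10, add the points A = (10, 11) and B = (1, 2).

(3, 9)

(10, 11) + (1, 2). λ = (2 - 11)/(1 - 10) ≡ 4/4 mod 13. 4⁻¹ ≡ 10 (mod 13), so λ ≡ 1.
  x = λ² - 10 - 1 = 1 - 11 ≡ 3; y = λ·(10 - 3) - 11 ≡ 9. → (3, 9)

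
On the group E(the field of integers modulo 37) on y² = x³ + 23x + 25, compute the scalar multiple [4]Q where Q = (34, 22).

Repeated addition: build up to 4Q.
2Q: tangent at (34, 22): λ = (3·34² + 23)/(2·22) ≡ 13/7. 7⁻¹ ≡ 16 (mod 37), so λ ≡ 13·16 ≡ 23.
  x = λ² - 34 - 34 = 529 - 68 ≡ 17; y = λ·(34 - 17) - 22 ≡ 36. → (17, 36)
3Q: (17, 36) + (34, 22). λ = (22 - 36)/(34 - 17) ≡ 23/17 mod 37. 17⁻¹ ≡ 24 (mod 37) since 17·24 = 408 ≡ 1, so λ ≡ 34.
  x = λ² - 17 - 34 = 1156 - 51 ≡ 32; y = λ·(17 - 32) - 36 ≡ 9. → (32, 9)
4Q: (32, 9) + (34, 22). λ = (22 - 9)/(34 - 32) ≡ 13/2 mod 37. 2⁻¹ ≡ 19 (mod 37), so λ ≡ 25.
  x = λ² - 32 - 34 = 625 - 66 ≡ 4; y = λ·(32 - 4) - 9 ≡ 25. → (4, 25)

(4, 25)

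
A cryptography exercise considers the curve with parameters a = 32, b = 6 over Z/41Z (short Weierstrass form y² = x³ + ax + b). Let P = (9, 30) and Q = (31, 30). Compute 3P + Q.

First 3P:
Repeated addition: build up to 3P.
2P: tangent at (9, 30): λ = (3·9² + 32)/(2·30) ≡ 29/19. 19⁻¹ ≡ 13 (mod 41), so λ ≡ 29·13 ≡ 8.
  x = λ² - 9 - 9 = 64 - 18 ≡ 5; y = λ·(9 - 5) - 30 ≡ 2. → (5, 2)
3P: (5, 2) + (9, 30). λ = (30 - 2)/(9 - 5) ≡ 28/4 mod 41. 4⁻¹ ≡ 31 (mod 41), so λ ≡ 7.
  x = λ² - 5 - 9 = 49 - 14 ≡ 35; y = λ·(5 - 35) - 2 ≡ 34. → (35, 34)
3P = (35, 34).
Finally 3P + Q:
(35, 34) + (31, 30). λ = (30 - 34)/(31 - 35) ≡ 37/37 mod 41. 37⁻¹ ≡ 10 (mod 41) since 37·10 = 370 ≡ 1, so λ ≡ 1.
  x = λ² - 35 - 31 = 1 - 66 ≡ 17; y = λ·(35 - 17) - 34 ≡ 25. → (17, 25)

(17, 25)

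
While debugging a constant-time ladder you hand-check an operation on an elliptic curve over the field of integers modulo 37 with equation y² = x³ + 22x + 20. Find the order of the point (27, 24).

11

2P: tangent at (27, 24): λ = (3·27² + 22)/(2·24) ≡ 26/11. 11⁻¹ ≡ 27 (mod 37), so λ ≡ 26·27 ≡ 36.
  x = λ² - 27 - 27 = 1296 - 54 ≡ 21; y = λ·(27 - 21) - 24 ≡ 7. → (21, 7)
3P: (21, 7) + (27, 24). λ = (24 - 7)/(27 - 21) ≡ 17/6 mod 37. 6⁻¹ ≡ 31 (mod 37), so λ ≡ 9.
  x = λ² - 21 - 27 = 81 - 48 ≡ 33; y = λ·(21 - 33) - 7 ≡ 33. → (33, 33)
4P: (33, 33) + (27, 24). λ = (24 - 33)/(27 - 33) ≡ 28/31 mod 37. 31⁻¹ ≡ 6 (mod 37), so λ ≡ 20.
  x = λ² - 33 - 27 = 400 - 60 ≡ 7; y = λ·(33 - 7) - 33 ≡ 6. → (7, 6)
5P: (7, 6) + (27, 24). λ = (24 - 6)/(27 - 7) ≡ 18/20 mod 37. 20⁻¹ ≡ 13 (mod 37) since 20·13 = 260 ≡ 1, so λ ≡ 12.
  x = λ² - 7 - 27 = 144 - 34 ≡ 36; y = λ·(7 - 36) - 6 ≡ 16. → (36, 16)
6P: (36, 16) + (27, 24). λ = (24 - 16)/(27 - 36) ≡ 8/28 mod 37. 28⁻¹ ≡ 4 (mod 37), so λ ≡ 32.
  x = λ² - 36 - 27 = 1024 - 63 ≡ 36; y = λ·(36 - 36) - 16 ≡ 21. → (36, 21)
7P: (36, 21) + (27, 24). λ = (24 - 21)/(27 - 36) ≡ 3/28 mod 37. 28⁻¹ ≡ 4 (mod 37), so λ ≡ 12.
  x = λ² - 36 - 27 = 144 - 63 ≡ 7; y = λ·(36 - 7) - 21 ≡ 31. → (7, 31)
8P: (7, 31) + (27, 24). λ = (24 - 31)/(27 - 7) ≡ 30/20 mod 37. 20⁻¹ ≡ 13 (mod 37), so λ ≡ 20.
  x = λ² - 7 - 27 = 400 - 34 ≡ 33; y = λ·(7 - 33) - 31 ≡ 4. → (33, 4)
9P: (33, 4) + (27, 24). λ = (24 - 4)/(27 - 33) ≡ 20/31 mod 37. 31⁻¹ ≡ 6 (mod 37) since 31·6 = 186 ≡ 1, so λ ≡ 9.
  x = λ² - 33 - 27 = 81 - 60 ≡ 21; y = λ·(33 - 21) - 4 ≡ 30. → (21, 30)
10P: (21, 30) + (27, 24). λ = (24 - 30)/(27 - 21) ≡ 31/6 mod 37. 6⁻¹ ≡ 31 (mod 37), so λ ≡ 36.
  x = λ² - 21 - 27 = 1296 - 48 ≡ 27; y = λ·(21 - 27) - 30 ≡ 13. → (27, 13)
11P: (27, 13) + (27, 24): same x and y₁ ≡ -y₂, so the sum is 𝒪.
11P = 𝒪, so the order is 11.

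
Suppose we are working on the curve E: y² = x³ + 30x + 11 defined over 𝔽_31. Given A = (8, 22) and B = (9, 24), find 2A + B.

First 2A:
Repeated addition: build up to 2A.
2A: tangent at (8, 22): λ = (3·8² + 30)/(2·22) ≡ 5/13. 13⁻¹ ≡ 12 (mod 31) since 13·12 = 156 ≡ 1, so λ ≡ 5·12 ≡ 29.
  x = λ² - 8 - 8 = 841 - 16 ≡ 19; y = λ·(8 - 19) - 22 ≡ 0. → (19, 0)
2A = (19, 0).
Finally 2A + B:
(19, 0) + (9, 24). λ = (24 - 0)/(9 - 19) ≡ 24/21 mod 31. 21⁻¹ ≡ 3 (mod 31), so λ ≡ 10.
  x = λ² - 19 - 9 = 100 - 28 ≡ 10; y = λ·(19 - 10) - 0 ≡ 28. → (10, 28)

(10, 28)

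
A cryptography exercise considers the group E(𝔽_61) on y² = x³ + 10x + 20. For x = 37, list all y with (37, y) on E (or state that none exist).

x³ + 10x + 20 = 51043 ≡ 47 (mod 61).
Square roots of 47 mod 61: 13 and 48 (since 13² = 169 ≡ 47).

13, 48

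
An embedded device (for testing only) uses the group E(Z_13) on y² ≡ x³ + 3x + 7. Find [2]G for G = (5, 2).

(3, 11)

tangent at (5, 2): λ = (3·5² + 3)/(2·2) ≡ 0/4. 4⁻¹ ≡ 10 (mod 13), so λ ≡ 0·10 ≡ 0.
  x = λ² - 5 - 5 = 0 - 10 ≡ 3; y = λ·(5 - 3) - 2 ≡ 11. → (3, 11)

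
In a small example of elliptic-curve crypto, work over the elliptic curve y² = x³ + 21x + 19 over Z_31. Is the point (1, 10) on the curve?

no

y² = 10² ≡ 7; x³ + 21x + 19 = 41 ≡ 10 (mod 31). 7 ≠ 10.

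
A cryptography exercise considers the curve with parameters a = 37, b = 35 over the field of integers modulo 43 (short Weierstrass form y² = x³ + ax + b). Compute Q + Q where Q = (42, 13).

tangent at (42, 13): λ = (3·42² + 37)/(2·13) ≡ 40/26. 26⁻¹ ≡ 5 (mod 43), so λ ≡ 40·5 ≡ 28.
  x = λ² - 42 - 42 = 784 - 84 ≡ 12; y = λ·(42 - 12) - 13 ≡ 10. → (12, 10)

(12, 10)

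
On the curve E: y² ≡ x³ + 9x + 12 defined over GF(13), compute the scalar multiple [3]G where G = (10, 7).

Repeated addition: build up to 3G.
2G: tangent at (10, 7): λ = (3·10² + 9)/(2·7) ≡ 10/1. 1⁻¹ ≡ 1 (mod 13), so λ ≡ 10·1 ≡ 10.
  x = λ² - 10 - 10 = 100 - 20 ≡ 2; y = λ·(10 - 2) - 7 ≡ 8. → (2, 8)
3G: (2, 8) + (10, 7). λ = (7 - 8)/(10 - 2) ≡ 12/8 mod 13. 8⁻¹ ≡ 5 (mod 13) since 8·5 = 40 ≡ 1, so λ ≡ 8.
  x = λ² - 2 - 10 = 64 - 12 ≡ 0; y = λ·(2 - 0) - 8 ≡ 8. → (0, 8)

(0, 8)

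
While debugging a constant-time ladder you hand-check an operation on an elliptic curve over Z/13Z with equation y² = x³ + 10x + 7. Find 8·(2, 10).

(2, 10)

Write G = (2, 10).
Double-and-add on 8 = (1000)₂. Start with G = (2, 10) for the leading 1-bit.
double: tangent at (2, 10): λ = (3·2² + 10)/(2·10) ≡ 9/7. 7⁻¹ ≡ 2 (mod 13) since 7·2 = 14 ≡ 1, so λ ≡ 9·2 ≡ 5.
  x = λ² - 2 - 2 = 25 - 4 ≡ 8; y = λ·(2 - 8) - 10 ≡ 12. → (8, 12)
double: tangent at (8, 12): λ = (3·8² + 10)/(2·12) ≡ 7/11. 11⁻¹ ≡ 6 (mod 13), so λ ≡ 7·6 ≡ 3.
  x = λ² - 8 - 8 = 9 - 16 ≡ 6; y = λ·(8 - 6) - 12 ≡ 7. → (6, 7)
double: tangent at (6, 7): λ = (3·6² + 10)/(2·7) ≡ 1/1. 1⁻¹ ≡ 1 (mod 13) since 1·1 = 1 ≡ 1, so λ ≡ 1·1 ≡ 1.
  x = λ² - 6 - 6 = 1 - 12 ≡ 2; y = λ·(6 - 2) - 7 ≡ 10. → (2, 10)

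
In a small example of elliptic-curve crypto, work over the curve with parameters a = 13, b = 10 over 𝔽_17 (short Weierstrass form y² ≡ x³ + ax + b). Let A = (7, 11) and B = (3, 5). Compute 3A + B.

(3, 5)

First 3A:
Repeated addition: build up to 3A.
2A: tangent at (7, 11): λ = (3·7² + 13)/(2·11) ≡ 7/5. 5⁻¹ ≡ 7 (mod 17), so λ ≡ 7·7 ≡ 15.
  x = λ² - 7 - 7 = 225 - 14 ≡ 7; y = λ·(7 - 7) - 11 ≡ 6. → (7, 6)
3A: (7, 6) + (7, 11): same x and y₁ ≡ -y₂, so the sum is O.
3A = O.
Finally 3A + B:
O + (3, 5) = (3, 5) (identity).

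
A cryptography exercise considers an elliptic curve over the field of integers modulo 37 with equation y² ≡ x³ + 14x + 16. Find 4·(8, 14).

(26, 23)

Write G = (8, 14).
Double-and-add on 4 = (100)₂. Start with G = (8, 14) for the leading 1-bit.
double: tangent at (8, 14): λ = (3·8² + 14)/(2·14) ≡ 21/28. 28⁻¹ ≡ 4 (mod 37), so λ ≡ 21·4 ≡ 10.
  x = λ² - 8 - 8 = 100 - 16 ≡ 10; y = λ·(8 - 10) - 14 ≡ 3. → (10, 3)
double: tangent at (10, 3): λ = (3·10² + 14)/(2·3) ≡ 18/6. 6⁻¹ ≡ 31 (mod 37), so λ ≡ 18·31 ≡ 3.
  x = λ² - 10 - 10 = 9 - 20 ≡ 26; y = λ·(10 - 26) - 3 ≡ 23. → (26, 23)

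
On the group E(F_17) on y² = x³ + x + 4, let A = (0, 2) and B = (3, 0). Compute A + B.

(5, 7)

(0, 2) + (3, 0). λ = (0 - 2)/(3 - 0) ≡ 15/3 mod 17. 3⁻¹ ≡ 6 (mod 17), so λ ≡ 5.
  x = λ² - 0 - 3 = 25 - 3 ≡ 5; y = λ·(0 - 5) - 2 ≡ 7. → (5, 7)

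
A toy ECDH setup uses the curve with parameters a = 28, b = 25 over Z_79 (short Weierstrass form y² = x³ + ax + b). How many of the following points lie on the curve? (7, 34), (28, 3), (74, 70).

(7, 34): 34² ≡ 50, rhs ≡ 11 → off.
(28, 3): 3² ≡ 9, rhs ≡ 9 → on.
(74, 70): 70² ≡ 2, rhs ≡ 76 → off.

1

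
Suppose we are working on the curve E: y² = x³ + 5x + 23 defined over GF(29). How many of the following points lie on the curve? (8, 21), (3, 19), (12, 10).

1

(8, 21): 21² ≡ 6, rhs ≡ 24 → off.
(3, 19): 19² ≡ 13, rhs ≡ 7 → off.
(12, 10): 10² ≡ 13, rhs ≡ 13 → on.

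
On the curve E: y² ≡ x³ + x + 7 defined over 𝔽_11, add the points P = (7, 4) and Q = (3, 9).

(7, 4) + (3, 9). λ = (9 - 4)/(3 - 7) ≡ 5/7 mod 11. 7⁻¹ ≡ 8 (mod 11) since 7·8 = 56 ≡ 1, so λ ≡ 7.
  x = λ² - 7 - 3 = 49 - 10 ≡ 6; y = λ·(7 - 6) - 4 ≡ 3. → (6, 3)

(6, 3)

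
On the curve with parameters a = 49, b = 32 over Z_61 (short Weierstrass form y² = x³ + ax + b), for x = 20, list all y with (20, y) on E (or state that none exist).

17, 44

x³ + 49x + 32 = 9012 ≡ 45 (mod 61).
Square roots of 45 mod 61: 17 and 44 (since 17² = 289 ≡ 45).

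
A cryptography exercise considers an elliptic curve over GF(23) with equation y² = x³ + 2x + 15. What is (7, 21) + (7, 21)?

tangent at (7, 21): λ = (3·7² + 2)/(2·21) ≡ 11/19. 19⁻¹ ≡ 17 (mod 23), so λ ≡ 11·17 ≡ 3.
  x = λ² - 7 - 7 = 9 - 14 ≡ 18; y = λ·(7 - 18) - 21 ≡ 15. → (18, 15)

(18, 15)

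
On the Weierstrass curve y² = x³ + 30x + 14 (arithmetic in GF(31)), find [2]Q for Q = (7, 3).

(27, 27)

tangent at (7, 3): λ = (3·7² + 30)/(2·3) ≡ 22/6. 6⁻¹ ≡ 26 (mod 31) since 6·26 = 156 ≡ 1, so λ ≡ 22·26 ≡ 14.
  x = λ² - 7 - 7 = 196 - 14 ≡ 27; y = λ·(7 - 27) - 3 ≡ 27. → (27, 27)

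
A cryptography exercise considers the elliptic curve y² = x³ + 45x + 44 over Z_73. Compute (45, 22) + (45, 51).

The two points share x = 45 and their y-coordinates satisfy 22 + 51 ≡ 0 (mod 73), so they are inverses. Their sum is the point at infinity.

O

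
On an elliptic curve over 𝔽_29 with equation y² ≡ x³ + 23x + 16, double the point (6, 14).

tangent at (6, 14): λ = (3·6² + 23)/(2·14) ≡ 15/28. 28⁻¹ ≡ 28 (mod 29) since 28·28 = 784 ≡ 1, so λ ≡ 15·28 ≡ 14.
  x = λ² - 6 - 6 = 196 - 12 ≡ 10; y = λ·(6 - 10) - 14 ≡ 17. → (10, 17)

(10, 17)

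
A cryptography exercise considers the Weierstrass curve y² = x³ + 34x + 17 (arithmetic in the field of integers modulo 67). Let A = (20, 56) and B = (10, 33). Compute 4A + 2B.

(48, 4)

First 4A:
Repeated addition: build up to 4A.
2A: tangent at (20, 56): λ = (3·20² + 34)/(2·56) ≡ 28/45. 45⁻¹ ≡ 3 (mod 67), so λ ≡ 28·3 ≡ 17.
  x = λ² - 20 - 20 = 289 - 40 ≡ 48; y = λ·(20 - 48) - 56 ≡ 4. → (48, 4)
3A: (48, 4) + (20, 56). λ = (56 - 4)/(20 - 48) ≡ 52/39 mod 67. 39⁻¹ ≡ 55 (mod 67), so λ ≡ 46.
  x = λ² - 48 - 20 = 2116 - 68 ≡ 38; y = λ·(48 - 38) - 4 ≡ 54. → (38, 54)
4A: (38, 54) + (20, 56). λ = (56 - 54)/(20 - 38) ≡ 2/49 mod 67. 49⁻¹ ≡ 26 (mod 67) since 49·26 = 1274 ≡ 1, so λ ≡ 52.
  x = λ² - 38 - 20 = 2704 - 58 ≡ 33; y = λ·(38 - 33) - 54 ≡ 5. → (33, 5)
4A = (33, 5).
Next 2B:
Repeated addition: build up to 2B.
2B: tangent at (10, 33): λ = (3·10² + 34)/(2·33) ≡ 66/66. 66⁻¹ ≡ 66 (mod 67), so λ ≡ 66·66 ≡ 1.
  x = λ² - 10 - 10 = 1 - 20 ≡ 48; y = λ·(10 - 48) - 33 ≡ 63. → (48, 63)
2B = (48, 63).
Finally 4A + 2B:
(33, 5) + (48, 63). λ = (63 - 5)/(48 - 33) ≡ 58/15 mod 67. 15⁻¹ ≡ 9 (mod 67), so λ ≡ 53.
  x = λ² - 33 - 48 = 2809 - 81 ≡ 48; y = λ·(33 - 48) - 5 ≡ 4. → (48, 4)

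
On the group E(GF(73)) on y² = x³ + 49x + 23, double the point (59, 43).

tangent at (59, 43): λ = (3·59² + 49)/(2·43) ≡ 53/13. 13⁻¹ ≡ 45 (mod 73), so λ ≡ 53·45 ≡ 49.
  x = λ² - 59 - 59 = 2401 - 118 ≡ 20; y = λ·(59 - 20) - 43 ≡ 43. → (20, 43)

(20, 43)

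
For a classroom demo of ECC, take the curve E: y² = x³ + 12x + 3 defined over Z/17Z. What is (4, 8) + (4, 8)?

tangent at (4, 8): λ = (3·4² + 12)/(2·8) ≡ 9/16. 16⁻¹ ≡ 16 (mod 17) since 16·16 = 256 ≡ 1, so λ ≡ 9·16 ≡ 8.
  x = λ² - 4 - 4 = 64 - 8 ≡ 5; y = λ·(4 - 5) - 8 ≡ 1. → (5, 1)

(5, 1)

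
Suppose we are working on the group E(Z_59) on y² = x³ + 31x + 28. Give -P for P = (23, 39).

-(23, 39) = (23, -39 mod 59) = (23, 20).

(23, 20)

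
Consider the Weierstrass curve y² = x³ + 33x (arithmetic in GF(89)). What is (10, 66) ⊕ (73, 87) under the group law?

(10, 66) + (73, 87). λ = (87 - 66)/(73 - 10) ≡ 21/63 mod 89. 63⁻¹ ≡ 65 (mod 89), so λ ≡ 30.
  x = λ² - 10 - 73 = 900 - 83 ≡ 16; y = λ·(10 - 16) - 66 ≡ 21. → (16, 21)

(16, 21)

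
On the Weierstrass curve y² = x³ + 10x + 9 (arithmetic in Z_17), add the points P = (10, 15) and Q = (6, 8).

(3, 10)

(10, 15) + (6, 8). λ = (8 - 15)/(6 - 10) ≡ 10/13 mod 17. 13⁻¹ ≡ 4 (mod 17) since 13·4 = 52 ≡ 1, so λ ≡ 6.
  x = λ² - 10 - 6 = 36 - 16 ≡ 3; y = λ·(10 - 3) - 15 ≡ 10. → (3, 10)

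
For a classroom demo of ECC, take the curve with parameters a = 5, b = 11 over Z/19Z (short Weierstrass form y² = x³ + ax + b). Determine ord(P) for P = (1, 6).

9

2P: tangent at (1, 6): λ = (3·1² + 5)/(2·6) ≡ 8/12. 12⁻¹ ≡ 8 (mod 19) since 12·8 = 96 ≡ 1, so λ ≡ 8·8 ≡ 7.
  x = λ² - 1 - 1 = 49 - 2 ≡ 9; y = λ·(1 - 9) - 6 ≡ 14. → (9, 14)
3P: (9, 14) + (1, 6). λ = (6 - 14)/(1 - 9) ≡ 11/11 mod 19. 11⁻¹ ≡ 7 (mod 19) since 11·7 = 77 ≡ 1, so λ ≡ 1.
  x = λ² - 9 - 1 = 1 - 10 ≡ 10; y = λ·(9 - 10) - 14 ≡ 4. → (10, 4)
4P: (10, 4) + (1, 6). λ = (6 - 4)/(1 - 10) ≡ 2/10 mod 19. 10⁻¹ ≡ 2 (mod 19) since 10·2 = 20 ≡ 1, so λ ≡ 4.
  x = λ² - 10 - 1 = 16 - 11 ≡ 5; y = λ·(10 - 5) - 4 ≡ 16. → (5, 16)
5P: (5, 16) + (1, 6). λ = (6 - 16)/(1 - 5) ≡ 9/15 mod 19. 15⁻¹ ≡ 14 (mod 19), so λ ≡ 12.
  x = λ² - 5 - 1 = 144 - 6 ≡ 5; y = λ·(5 - 5) - 16 ≡ 3. → (5, 3)
6P: (5, 3) + (1, 6). λ = (6 - 3)/(1 - 5) ≡ 3/15 mod 19. 15⁻¹ ≡ 14 (mod 19), so λ ≡ 4.
  x = λ² - 5 - 1 = 16 - 6 ≡ 10; y = λ·(5 - 10) - 3 ≡ 15. → (10, 15)
7P: (10, 15) + (1, 6). λ = (6 - 15)/(1 - 10) ≡ 10/10 mod 19. 10⁻¹ ≡ 2 (mod 19), so λ ≡ 1.
  x = λ² - 10 - 1 = 1 - 11 ≡ 9; y = λ·(10 - 9) - 15 ≡ 5. → (9, 5)
8P: (9, 5) + (1, 6). λ = (6 - 5)/(1 - 9) ≡ 1/11 mod 19. 11⁻¹ ≡ 7 (mod 19), so λ ≡ 7.
  x = λ² - 9 - 1 = 49 - 10 ≡ 1; y = λ·(9 - 1) - 5 ≡ 13. → (1, 13)
9P: (1, 13) + (1, 6): same x and y₁ ≡ -y₂, so the sum is O.
9P = O, so the order is 9.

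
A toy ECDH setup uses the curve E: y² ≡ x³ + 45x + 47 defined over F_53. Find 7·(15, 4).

Write P = (15, 4).
Double-and-add on 7 = (111)₂. Start with P = (15, 4) for the leading 1-bit.
double: tangent at (15, 4): λ = (3·15² + 45)/(2·4) ≡ 31/8. 8⁻¹ ≡ 20 (mod 53), so λ ≡ 31·20 ≡ 37.
  x = λ² - 15 - 15 = 1369 - 30 ≡ 14; y = λ·(15 - 14) - 4 ≡ 33. → (14, 33)
add P: (14, 33) + (15, 4). λ = (4 - 33)/(15 - 14) ≡ 24/1 mod 53. 1⁻¹ ≡ 1 (mod 53), so λ ≡ 24.
  x = λ² - 14 - 15 = 576 - 29 ≡ 17; y = λ·(14 - 17) - 33 ≡ 1. → (17, 1)
double: tangent at (17, 1): λ = (3·17² + 45)/(2·1) ≡ 11/2. 2⁻¹ ≡ 27 (mod 53), so λ ≡ 11·27 ≡ 32.
  x = λ² - 17 - 17 = 1024 - 34 ≡ 36; y = λ·(17 - 36) - 1 ≡ 27. → (36, 27)
add P: (36, 27) + (15, 4). λ = (4 - 27)/(15 - 36) ≡ 30/32 mod 53. 32⁻¹ ≡ 5 (mod 53), so λ ≡ 44.
  x = λ² - 36 - 15 = 1936 - 51 ≡ 30; y = λ·(36 - 30) - 27 ≡ 25. → (30, 25)

(30, 25)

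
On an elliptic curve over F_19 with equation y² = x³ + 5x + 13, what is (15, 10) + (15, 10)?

tangent at (15, 10): λ = (3·15² + 5)/(2·10) ≡ 15/1. 1⁻¹ ≡ 1 (mod 19) since 1·1 = 1 ≡ 1, so λ ≡ 15·1 ≡ 15.
  x = λ² - 15 - 15 = 225 - 30 ≡ 5; y = λ·(15 - 5) - 10 ≡ 7. → (5, 7)

(5, 7)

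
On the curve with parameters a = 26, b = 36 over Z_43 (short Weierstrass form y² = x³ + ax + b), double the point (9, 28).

tangent at (9, 28): λ = (3·9² + 26)/(2·28) ≡ 11/13. 13⁻¹ ≡ 10 (mod 43) since 13·10 = 130 ≡ 1, so λ ≡ 11·10 ≡ 24.
  x = λ² - 9 - 9 = 576 - 18 ≡ 42; y = λ·(9 - 42) - 28 ≡ 40. → (42, 40)

(42, 40)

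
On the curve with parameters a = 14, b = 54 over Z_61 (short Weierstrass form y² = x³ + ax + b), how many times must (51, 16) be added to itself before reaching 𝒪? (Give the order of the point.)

2P: tangent at (51, 16): λ = (3·51² + 14)/(2·16) ≡ 9/32. 32⁻¹ ≡ 21 (mod 61), so λ ≡ 9·21 ≡ 6.
  x = λ² - 51 - 51 = 36 - 102 ≡ 56; y = λ·(51 - 56) - 16 ≡ 15. → (56, 15)
3P: (56, 15) + (51, 16). λ = (16 - 15)/(51 - 56) ≡ 1/56 mod 61. 56⁻¹ ≡ 12 (mod 61) since 56·12 = 672 ≡ 1, so λ ≡ 12.
  x = λ² - 56 - 51 = 144 - 107 ≡ 37; y = λ·(56 - 37) - 15 ≡ 30. → (37, 30)
4P: (37, 30) + (51, 16). λ = (16 - 30)/(51 - 37) ≡ 47/14 mod 61. 14⁻¹ ≡ 48 (mod 61), so λ ≡ 60.
  x = λ² - 37 - 51 = 3600 - 88 ≡ 35; y = λ·(37 - 35) - 30 ≡ 29. → (35, 29)
5P: (35, 29) + (51, 16). λ = (16 - 29)/(51 - 35) ≡ 48/16 mod 61. 16⁻¹ ≡ 42 (mod 61), so λ ≡ 3.
  x = λ² - 35 - 51 = 9 - 86 ≡ 45; y = λ·(35 - 45) - 29 ≡ 2. → (45, 2)
6P: (45, 2) + (51, 16). λ = (16 - 2)/(51 - 45) ≡ 14/6 mod 61. 6⁻¹ ≡ 51 (mod 61) since 6·51 = 306 ≡ 1, so λ ≡ 43.
  x = λ² - 45 - 51 = 1849 - 96 ≡ 45; y = λ·(45 - 45) - 2 ≡ 59. → (45, 59)
7P: (45, 59) + (51, 16). λ = (16 - 59)/(51 - 45) ≡ 18/6 mod 61. 6⁻¹ ≡ 51 (mod 61), so λ ≡ 3.
  x = λ² - 45 - 51 = 9 - 96 ≡ 35; y = λ·(45 - 35) - 59 ≡ 32. → (35, 32)
8P: (35, 32) + (51, 16). λ = (16 - 32)/(51 - 35) ≡ 45/16 mod 61. 16⁻¹ ≡ 42 (mod 61) since 16·42 = 672 ≡ 1, so λ ≡ 60.
  x = λ² - 35 - 51 = 3600 - 86 ≡ 37; y = λ·(35 - 37) - 32 ≡ 31. → (37, 31)
9P: (37, 31) + (51, 16). λ = (16 - 31)/(51 - 37) ≡ 46/14 mod 61. 14⁻¹ ≡ 48 (mod 61), so λ ≡ 12.
  x = λ² - 37 - 51 = 144 - 88 ≡ 56; y = λ·(37 - 56) - 31 ≡ 46. → (56, 46)
10P: (56, 46) + (51, 16). λ = (16 - 46)/(51 - 56) ≡ 31/56 mod 61. 56⁻¹ ≡ 12 (mod 61) since 56·12 = 672 ≡ 1, so λ ≡ 6.
  x = λ² - 56 - 51 = 36 - 107 ≡ 51; y = λ·(56 - 51) - 46 ≡ 45. → (51, 45)
11P: (51, 45) + (51, 16): same x and y₁ ≡ -y₂, so the sum is 𝒪.
11P = 𝒪, so the order is 11.

11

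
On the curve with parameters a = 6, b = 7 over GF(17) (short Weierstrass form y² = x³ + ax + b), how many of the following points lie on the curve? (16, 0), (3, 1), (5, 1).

(16, 0): 0² ≡ 0, rhs ≡ 0 → on.
(3, 1): 1² ≡ 1, rhs ≡ 1 → on.
(5, 1): 1² ≡ 1, rhs ≡ 9 → off.

2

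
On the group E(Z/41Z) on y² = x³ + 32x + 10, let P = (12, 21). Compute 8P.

Repeated addition: build up to 8P.
2P: tangent at (12, 21): λ = (3·12² + 32)/(2·21) ≡ 13/1. 1⁻¹ ≡ 1 (mod 41), so λ ≡ 13·1 ≡ 13.
  x = λ² - 12 - 12 = 169 - 24 ≡ 22; y = λ·(12 - 22) - 21 ≡ 13. → (22, 13)
3P: (22, 13) + (12, 21). λ = (21 - 13)/(12 - 22) ≡ 8/31 mod 41. 31⁻¹ ≡ 4 (mod 41), so λ ≡ 32.
  x = λ² - 22 - 12 = 1024 - 34 ≡ 6; y = λ·(22 - 6) - 13 ≡ 7. → (6, 7)
4P: (6, 7) + (12, 21). λ = (21 - 7)/(12 - 6) ≡ 14/6 mod 41. 6⁻¹ ≡ 7 (mod 41), so λ ≡ 16.
  x = λ² - 6 - 12 = 256 - 18 ≡ 33; y = λ·(6 - 33) - 7 ≡ 12. → (33, 12)
5P: (33, 12) + (12, 21). λ = (21 - 12)/(12 - 33) ≡ 9/20 mod 41. 20⁻¹ ≡ 39 (mod 41), so λ ≡ 23.
  x = λ² - 33 - 12 = 529 - 45 ≡ 33; y = λ·(33 - 33) - 12 ≡ 29. → (33, 29)
6P: (33, 29) + (12, 21). λ = (21 - 29)/(12 - 33) ≡ 33/20 mod 41. 20⁻¹ ≡ 39 (mod 41), so λ ≡ 16.
  x = λ² - 33 - 12 = 256 - 45 ≡ 6; y = λ·(33 - 6) - 29 ≡ 34. → (6, 34)
7P: (6, 34) + (12, 21). λ = (21 - 34)/(12 - 6) ≡ 28/6 mod 41. 6⁻¹ ≡ 7 (mod 41) since 6·7 = 42 ≡ 1, so λ ≡ 32.
  x = λ² - 6 - 12 = 1024 - 18 ≡ 22; y = λ·(6 - 22) - 34 ≡ 28. → (22, 28)
8P: (22, 28) + (12, 21). λ = (21 - 28)/(12 - 22) ≡ 34/31 mod 41. 31⁻¹ ≡ 4 (mod 41) since 31·4 = 124 ≡ 1, so λ ≡ 13.
  x = λ² - 22 - 12 = 169 - 34 ≡ 12; y = λ·(22 - 12) - 28 ≡ 20. → (12, 20)

(12, 20)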